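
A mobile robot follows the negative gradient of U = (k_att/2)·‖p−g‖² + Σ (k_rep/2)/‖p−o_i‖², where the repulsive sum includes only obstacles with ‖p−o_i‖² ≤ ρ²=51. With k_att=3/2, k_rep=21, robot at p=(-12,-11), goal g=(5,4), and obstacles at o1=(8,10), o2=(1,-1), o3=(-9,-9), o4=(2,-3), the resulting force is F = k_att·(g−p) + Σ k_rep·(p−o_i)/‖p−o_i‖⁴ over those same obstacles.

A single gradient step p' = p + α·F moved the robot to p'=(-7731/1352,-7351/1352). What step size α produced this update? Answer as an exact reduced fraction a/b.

F_att = 3/2·(g−p) = 3/2·(17,15) = (25.5000,22.5000)
o1: d²=841 > ρ²=51 → inactive
o2: d²=269 > ρ²=51 → inactive
o3: d²=13 ≤ ρ²=51; F_rep = 21·(-3,-2)/13² = (-0.3728,-0.2485)
o4: d²=260 > ρ²=51 → inactive
F = F_att + ΣF_rep = (25.1272,22.2515)
Δp = p'−p = (6.2818,5.5629); α = Δx/Fx = (8493/1352) / (8493/338) = 1/4
check: Δy/Fy = (7521/1352) / (7521/338) = 1/4 ✓

α = 1/4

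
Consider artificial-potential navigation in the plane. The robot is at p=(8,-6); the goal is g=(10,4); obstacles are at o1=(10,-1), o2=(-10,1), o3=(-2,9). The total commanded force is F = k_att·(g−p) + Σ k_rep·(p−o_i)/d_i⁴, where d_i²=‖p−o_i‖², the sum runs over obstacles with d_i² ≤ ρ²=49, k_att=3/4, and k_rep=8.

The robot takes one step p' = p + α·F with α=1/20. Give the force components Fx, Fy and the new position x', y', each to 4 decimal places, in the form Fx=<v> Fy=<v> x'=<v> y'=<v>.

Fx=1.4810 Fy=7.4524 x'=8.0740 y'=-5.6274

F_att = 3/4·(g−p) = 3/4·(2,10) = (1.5000,7.5000)
o1: d²=29 ≤ ρ²=49; F_rep = 8·(-2,-5)/29² = (-0.0190,-0.0476)
o2: d²=373 > ρ²=49 → inactive
o3: d²=325 > ρ²=49 → inactive
F = F_att + ΣF_rep = (1.4810,7.4524)
p' = p + 1/20·F = (8.0740,-5.6274)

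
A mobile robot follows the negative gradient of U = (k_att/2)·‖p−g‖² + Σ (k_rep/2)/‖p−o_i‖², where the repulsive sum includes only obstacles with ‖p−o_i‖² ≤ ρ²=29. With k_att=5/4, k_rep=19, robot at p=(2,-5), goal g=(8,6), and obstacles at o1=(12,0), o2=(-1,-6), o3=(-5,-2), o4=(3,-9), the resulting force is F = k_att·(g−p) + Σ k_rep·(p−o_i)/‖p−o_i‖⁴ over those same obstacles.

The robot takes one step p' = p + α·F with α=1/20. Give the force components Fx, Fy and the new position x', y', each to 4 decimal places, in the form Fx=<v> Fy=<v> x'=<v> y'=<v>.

Fx=8.0043 Fy=14.2030 x'=2.4002 y'=-4.2899

F_att = 5/4·(g−p) = 5/4·(6,11) = (7.5000,13.7500)
o1: d²=125 > ρ²=29 → inactive
o2: d²=10 ≤ ρ²=29; F_rep = 19·(3,1)/10² = (0.5700,0.1900)
o3: d²=58 > ρ²=29 → inactive
o4: d²=17 ≤ ρ²=29; F_rep = 19·(-1,4)/17² = (-0.0657,0.2630)
F = F_att + ΣF_rep = (8.0043,14.2030)
p' = p + 1/20·F = (2.4002,-4.2899)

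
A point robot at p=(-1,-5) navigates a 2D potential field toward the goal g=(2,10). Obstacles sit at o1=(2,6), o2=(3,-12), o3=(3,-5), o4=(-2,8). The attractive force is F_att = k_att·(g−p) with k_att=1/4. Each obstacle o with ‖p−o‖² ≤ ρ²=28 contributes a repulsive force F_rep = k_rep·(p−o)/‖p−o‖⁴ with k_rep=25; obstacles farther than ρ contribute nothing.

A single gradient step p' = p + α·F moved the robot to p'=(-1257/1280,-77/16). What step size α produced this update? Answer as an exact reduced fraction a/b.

α = 1/20

F_att = 1/4·(g−p) = 1/4·(3,15) = (0.7500,3.7500)
o1: d²=130 > ρ²=28 → inactive
o2: d²=65 > ρ²=28 → inactive
o3: d²=16 ≤ ρ²=28; F_rep = 25·(-4,0)/16² = (-0.3906,0.0000)
o4: d²=170 > ρ²=28 → inactive
F = F_att + ΣF_rep = (0.3594,3.7500)
Δp = p'−p = (0.0180,0.1875); α = Δx/Fx = (23/1280) / (23/64) = 1/20
check: Δy/Fy = (3/16) / (15/4) = 1/20 ✓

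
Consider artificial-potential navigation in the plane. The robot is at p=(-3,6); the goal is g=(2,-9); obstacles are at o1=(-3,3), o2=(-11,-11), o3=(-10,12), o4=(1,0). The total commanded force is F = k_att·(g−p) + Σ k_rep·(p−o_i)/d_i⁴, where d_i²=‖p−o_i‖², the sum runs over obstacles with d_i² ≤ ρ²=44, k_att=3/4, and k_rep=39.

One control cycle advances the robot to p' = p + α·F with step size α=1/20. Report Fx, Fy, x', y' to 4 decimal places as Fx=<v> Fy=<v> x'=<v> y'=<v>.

Fx=3.7500 Fy=-9.8056 x'=-2.8125 y'=5.5097

F_att = 3/4·(g−p) = 3/4·(5,-15) = (3.7500,-11.2500)
o1: d²=9 ≤ ρ²=44; F_rep = 39·(0,3)/9² = (0.0000,1.4444)
o2: d²=353 > ρ²=44 → inactive
o3: d²=85 > ρ²=44 → inactive
o4: d²=52 > ρ²=44 → inactive
F = F_att + ΣF_rep = (3.7500,-9.8056)
p' = p + 1/20·F = (-2.8125,5.5097)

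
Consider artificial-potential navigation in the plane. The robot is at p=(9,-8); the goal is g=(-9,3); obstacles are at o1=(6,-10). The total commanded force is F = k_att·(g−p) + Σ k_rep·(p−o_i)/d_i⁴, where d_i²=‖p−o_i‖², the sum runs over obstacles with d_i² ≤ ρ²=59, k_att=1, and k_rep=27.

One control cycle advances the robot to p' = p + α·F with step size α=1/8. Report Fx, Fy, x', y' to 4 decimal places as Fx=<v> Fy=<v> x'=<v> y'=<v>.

F_att = 1·(g−p) = 1·(-18,11) = (-18.0000,11.0000)
o1: d²=13 ≤ ρ²=59; F_rep = 27·(3,2)/13² = (0.4793,0.3195)
F = F_att + ΣF_rep = (-17.5207,11.3195)
p' = p + 1/8·F = (6.8099,-6.5851)

Fx=-17.5207 Fy=11.3195 x'=6.8099 y'=-6.5851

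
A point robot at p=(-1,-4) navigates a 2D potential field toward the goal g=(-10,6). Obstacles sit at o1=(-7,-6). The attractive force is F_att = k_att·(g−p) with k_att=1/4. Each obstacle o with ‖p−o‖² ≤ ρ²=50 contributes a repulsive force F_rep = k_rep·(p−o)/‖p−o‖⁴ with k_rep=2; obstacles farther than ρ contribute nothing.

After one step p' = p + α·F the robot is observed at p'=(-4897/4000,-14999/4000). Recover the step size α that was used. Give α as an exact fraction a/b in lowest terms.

α = 1/10

F_att = 1/4·(g−p) = 1/4·(-9,10) = (-2.2500,2.5000)
o1: d²=40 ≤ ρ²=50; F_rep = 2·(6,2)/40² = (0.0075,0.0025)
F = F_att + ΣF_rep = (-2.2425,2.5025)
Δp = p'−p = (-0.2243,0.2502); α = Δx/Fx = (-897/4000) / (-897/400) = 1/10
check: Δy/Fy = (1001/4000) / (1001/400) = 1/10 ✓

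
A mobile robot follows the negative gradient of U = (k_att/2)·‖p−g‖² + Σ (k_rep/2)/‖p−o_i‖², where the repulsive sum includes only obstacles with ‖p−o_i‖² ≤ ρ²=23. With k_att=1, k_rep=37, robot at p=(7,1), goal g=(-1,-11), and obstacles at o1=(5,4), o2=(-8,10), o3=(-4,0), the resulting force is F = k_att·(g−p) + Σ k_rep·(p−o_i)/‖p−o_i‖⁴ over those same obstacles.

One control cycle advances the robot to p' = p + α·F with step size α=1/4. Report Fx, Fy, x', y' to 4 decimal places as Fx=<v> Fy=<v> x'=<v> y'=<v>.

Fx=-7.5621 Fy=-12.6568 x'=5.1095 y'=-2.1642

F_att = 1·(g−p) = 1·(-8,-12) = (-8.0000,-12.0000)
o1: d²=13 ≤ ρ²=23; F_rep = 37·(2,-3)/13² = (0.4379,-0.6568)
o2: d²=306 > ρ²=23 → inactive
o3: d²=122 > ρ²=23 → inactive
F = F_att + ΣF_rep = (-7.5621,-12.6568)
p' = p + 1/4·F = (5.1095,-2.1642)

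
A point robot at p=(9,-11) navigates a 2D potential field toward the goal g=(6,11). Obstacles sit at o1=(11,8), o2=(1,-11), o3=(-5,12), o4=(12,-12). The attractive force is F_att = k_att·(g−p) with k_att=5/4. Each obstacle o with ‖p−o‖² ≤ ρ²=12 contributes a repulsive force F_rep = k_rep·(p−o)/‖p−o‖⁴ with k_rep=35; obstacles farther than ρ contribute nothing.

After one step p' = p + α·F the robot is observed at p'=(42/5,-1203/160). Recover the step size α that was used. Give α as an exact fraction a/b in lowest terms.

F_att = 5/4·(g−p) = 5/4·(-3,22) = (-3.7500,27.5000)
o1: d²=365 > ρ²=12 → inactive
o2: d²=64 > ρ²=12 → inactive
o3: d²=725 > ρ²=12 → inactive
o4: d²=10 ≤ ρ²=12; F_rep = 35·(-3,1)/10² = (-1.0500,0.3500)
F = F_att + ΣF_rep = (-4.8000,27.8500)
Δp = p'−p = (-0.6000,3.4813); α = Δx/Fx = (-3/5) / (-24/5) = 1/8
check: Δy/Fy = (557/160) / (557/20) = 1/8 ✓

α = 1/8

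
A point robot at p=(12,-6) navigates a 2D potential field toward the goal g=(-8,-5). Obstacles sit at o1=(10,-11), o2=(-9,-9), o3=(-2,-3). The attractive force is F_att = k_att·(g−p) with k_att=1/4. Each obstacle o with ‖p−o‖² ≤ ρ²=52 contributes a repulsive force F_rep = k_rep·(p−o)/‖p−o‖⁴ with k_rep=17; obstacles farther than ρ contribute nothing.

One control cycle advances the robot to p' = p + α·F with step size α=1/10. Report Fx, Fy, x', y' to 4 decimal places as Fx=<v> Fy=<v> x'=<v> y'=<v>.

F_att = 1/4·(g−p) = 1/4·(-20,1) = (-5.0000,0.2500)
o1: d²=29 ≤ ρ²=52; F_rep = 17·(2,5)/29² = (0.0404,0.1011)
o2: d²=450 > ρ²=52 → inactive
o3: d²=205 > ρ²=52 → inactive
F = F_att + ΣF_rep = (-4.9596,0.3511)
p' = p + 1/10·F = (11.5040,-5.9649)

Fx=-4.9596 Fy=0.3511 x'=11.5040 y'=-5.9649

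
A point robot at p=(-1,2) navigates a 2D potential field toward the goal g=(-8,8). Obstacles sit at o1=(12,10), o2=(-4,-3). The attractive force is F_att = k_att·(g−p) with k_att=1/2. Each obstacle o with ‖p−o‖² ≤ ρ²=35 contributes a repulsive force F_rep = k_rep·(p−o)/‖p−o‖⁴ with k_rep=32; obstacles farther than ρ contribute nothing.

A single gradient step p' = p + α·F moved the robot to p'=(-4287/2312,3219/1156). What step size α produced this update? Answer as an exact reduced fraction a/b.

α = 1/4

F_att = 1/2·(g−p) = 1/2·(-7,6) = (-3.5000,3.0000)
o1: d²=233 > ρ²=35 → inactive
o2: d²=34 ≤ ρ²=35; F_rep = 32·(3,5)/34² = (0.0830,0.1384)
F = F_att + ΣF_rep = (-3.4170,3.1384)
Δp = p'−p = (-0.8542,0.7846); α = Δx/Fx = (-1975/2312) / (-1975/578) = 1/4
check: Δy/Fy = (907/1156) / (907/289) = 1/4 ✓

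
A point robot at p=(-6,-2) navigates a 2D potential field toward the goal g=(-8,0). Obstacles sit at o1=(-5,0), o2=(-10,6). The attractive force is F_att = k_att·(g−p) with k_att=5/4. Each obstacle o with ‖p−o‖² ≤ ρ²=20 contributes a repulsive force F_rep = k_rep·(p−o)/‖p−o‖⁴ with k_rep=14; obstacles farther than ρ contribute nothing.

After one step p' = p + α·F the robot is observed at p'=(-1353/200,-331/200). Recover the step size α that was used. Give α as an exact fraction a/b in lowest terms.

α = 1/4

F_att = 5/4·(g−p) = 5/4·(-2,2) = (-2.5000,2.5000)
o1: d²=5 ≤ ρ²=20; F_rep = 14·(-1,-2)/5² = (-0.5600,-1.1200)
o2: d²=80 > ρ²=20 → inactive
F = F_att + ΣF_rep = (-3.0600,1.3800)
Δp = p'−p = (-0.7650,0.3450); α = Δx/Fx = (-153/200) / (-153/50) = 1/4
check: Δy/Fy = (69/200) / (69/50) = 1/4 ✓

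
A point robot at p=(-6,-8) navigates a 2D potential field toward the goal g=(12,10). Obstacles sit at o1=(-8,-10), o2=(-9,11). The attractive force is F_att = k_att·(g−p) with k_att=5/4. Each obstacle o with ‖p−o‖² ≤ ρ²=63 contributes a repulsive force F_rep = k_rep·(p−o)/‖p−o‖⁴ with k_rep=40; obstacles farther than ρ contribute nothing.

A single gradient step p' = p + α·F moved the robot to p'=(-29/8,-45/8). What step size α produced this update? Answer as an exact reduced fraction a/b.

α = 1/10

F_att = 5/4·(g−p) = 5/4·(18,18) = (22.5000,22.5000)
o1: d²=8 ≤ ρ²=63; F_rep = 40·(2,2)/8² = (1.2500,1.2500)
o2: d²=370 > ρ²=63 → inactive
F = F_att + ΣF_rep = (23.7500,23.7500)
Δp = p'−p = (2.3750,2.3750); α = Δx/Fx = (19/8) / (95/4) = 1/10
check: Δy/Fy = (19/8) / (95/4) = 1/10 ✓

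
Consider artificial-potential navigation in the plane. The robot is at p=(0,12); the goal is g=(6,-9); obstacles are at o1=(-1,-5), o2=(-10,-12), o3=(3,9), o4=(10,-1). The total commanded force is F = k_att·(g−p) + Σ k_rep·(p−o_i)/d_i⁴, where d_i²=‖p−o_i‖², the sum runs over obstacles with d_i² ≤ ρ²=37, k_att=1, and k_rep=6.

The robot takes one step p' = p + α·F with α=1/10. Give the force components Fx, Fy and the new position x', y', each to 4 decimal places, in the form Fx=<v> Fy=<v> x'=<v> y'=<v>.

Fx=5.9444 Fy=-20.9444 x'=0.5944 y'=9.9056

F_att = 1·(g−p) = 1·(6,-21) = (6.0000,-21.0000)
o1: d²=290 > ρ²=37 → inactive
o2: d²=676 > ρ²=37 → inactive
o3: d²=18 ≤ ρ²=37; F_rep = 6·(-3,3)/18² = (-0.0556,0.0556)
o4: d²=269 > ρ²=37 → inactive
F = F_att + ΣF_rep = (5.9444,-20.9444)
p' = p + 1/10·F = (0.5944,9.9056)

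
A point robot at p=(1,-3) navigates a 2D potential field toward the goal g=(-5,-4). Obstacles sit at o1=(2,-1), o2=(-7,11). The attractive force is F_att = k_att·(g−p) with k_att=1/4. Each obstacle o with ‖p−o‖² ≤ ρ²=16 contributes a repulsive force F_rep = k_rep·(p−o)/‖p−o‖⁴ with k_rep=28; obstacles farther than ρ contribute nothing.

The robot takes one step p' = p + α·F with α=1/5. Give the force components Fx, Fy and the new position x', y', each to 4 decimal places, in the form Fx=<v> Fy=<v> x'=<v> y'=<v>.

Fx=-2.6200 Fy=-2.4900 x'=0.4760 y'=-3.4980

F_att = 1/4·(g−p) = 1/4·(-6,-1) = (-1.5000,-0.2500)
o1: d²=5 ≤ ρ²=16; F_rep = 28·(-1,-2)/5² = (-1.1200,-2.2400)
o2: d²=260 > ρ²=16 → inactive
F = F_att + ΣF_rep = (-2.6200,-2.4900)
p' = p + 1/5·F = (0.4760,-3.4980)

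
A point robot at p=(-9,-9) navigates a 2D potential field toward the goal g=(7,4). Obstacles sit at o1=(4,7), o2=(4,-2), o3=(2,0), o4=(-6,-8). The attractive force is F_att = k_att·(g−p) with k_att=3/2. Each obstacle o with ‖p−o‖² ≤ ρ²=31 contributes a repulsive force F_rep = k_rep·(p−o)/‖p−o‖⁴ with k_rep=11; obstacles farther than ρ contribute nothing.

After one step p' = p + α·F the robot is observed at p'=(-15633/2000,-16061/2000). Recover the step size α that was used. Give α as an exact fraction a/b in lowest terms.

α = 1/20

F_att = 3/2·(g−p) = 3/2·(16,13) = (24.0000,19.5000)
o1: d²=425 > ρ²=31 → inactive
o2: d²=218 > ρ²=31 → inactive
o3: d²=202 > ρ²=31 → inactive
o4: d²=10 ≤ ρ²=31; F_rep = 11·(-3,-1)/10² = (-0.3300,-0.1100)
F = F_att + ΣF_rep = (23.6700,19.3900)
Δp = p'−p = (1.1835,0.9695); α = Δx/Fx = (2367/2000) / (2367/100) = 1/20
check: Δy/Fy = (1939/2000) / (1939/100) = 1/20 ✓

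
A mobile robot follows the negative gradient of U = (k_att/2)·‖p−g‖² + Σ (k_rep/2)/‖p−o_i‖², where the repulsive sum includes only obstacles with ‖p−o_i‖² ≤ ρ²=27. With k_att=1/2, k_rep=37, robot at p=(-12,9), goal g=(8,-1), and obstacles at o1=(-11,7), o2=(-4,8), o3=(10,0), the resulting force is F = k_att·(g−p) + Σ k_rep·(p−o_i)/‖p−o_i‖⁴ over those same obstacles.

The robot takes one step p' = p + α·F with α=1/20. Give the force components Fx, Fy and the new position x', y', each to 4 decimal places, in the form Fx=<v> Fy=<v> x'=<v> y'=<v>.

Fx=8.5200 Fy=-2.0400 x'=-11.5740 y'=8.8980

F_att = 1/2·(g−p) = 1/2·(20,-10) = (10.0000,-5.0000)
o1: d²=5 ≤ ρ²=27; F_rep = 37·(-1,2)/5² = (-1.4800,2.9600)
o2: d²=65 > ρ²=27 → inactive
o3: d²=565 > ρ²=27 → inactive
F = F_att + ΣF_rep = (8.5200,-2.0400)
p' = p + 1/20·F = (-11.5740,8.8980)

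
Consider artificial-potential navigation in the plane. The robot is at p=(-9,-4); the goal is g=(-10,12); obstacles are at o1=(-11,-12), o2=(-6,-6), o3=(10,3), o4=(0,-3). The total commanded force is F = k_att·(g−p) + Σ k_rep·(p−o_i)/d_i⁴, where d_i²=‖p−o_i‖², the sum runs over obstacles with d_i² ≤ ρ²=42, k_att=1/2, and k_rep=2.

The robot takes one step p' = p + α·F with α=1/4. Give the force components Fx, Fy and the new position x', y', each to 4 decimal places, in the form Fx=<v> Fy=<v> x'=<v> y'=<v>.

F_att = 1/2·(g−p) = 1/2·(-1,16) = (-0.5000,8.0000)
o1: d²=68 > ρ²=42 → inactive
o2: d²=13 ≤ ρ²=42; F_rep = 2·(-3,2)/13² = (-0.0355,0.0237)
o3: d²=410 > ρ²=42 → inactive
o4: d²=82 > ρ²=42 → inactive
F = F_att + ΣF_rep = (-0.5355,8.0237)
p' = p + 1/4·F = (-9.1339,-1.9941)

Fx=-0.5355 Fy=8.0237 x'=-9.1339 y'=-1.9941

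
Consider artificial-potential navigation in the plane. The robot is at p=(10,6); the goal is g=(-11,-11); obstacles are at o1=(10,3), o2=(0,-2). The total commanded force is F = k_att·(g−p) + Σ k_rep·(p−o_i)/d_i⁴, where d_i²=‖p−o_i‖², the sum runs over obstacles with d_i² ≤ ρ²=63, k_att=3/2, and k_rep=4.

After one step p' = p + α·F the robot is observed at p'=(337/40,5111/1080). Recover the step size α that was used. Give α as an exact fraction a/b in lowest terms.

α = 1/20

F_att = 3/2·(g−p) = 3/2·(-21,-17) = (-31.5000,-25.5000)
o1: d²=9 ≤ ρ²=63; F_rep = 4·(0,3)/9² = (0.0000,0.1481)
o2: d²=164 > ρ²=63 → inactive
F = F_att + ΣF_rep = (-31.5000,-25.3519)
Δp = p'−p = (-1.5750,-1.2676); α = Δx/Fx = (-63/40) / (-63/2) = 1/20
check: Δy/Fy = (-1369/1080) / (-1369/54) = 1/20 ✓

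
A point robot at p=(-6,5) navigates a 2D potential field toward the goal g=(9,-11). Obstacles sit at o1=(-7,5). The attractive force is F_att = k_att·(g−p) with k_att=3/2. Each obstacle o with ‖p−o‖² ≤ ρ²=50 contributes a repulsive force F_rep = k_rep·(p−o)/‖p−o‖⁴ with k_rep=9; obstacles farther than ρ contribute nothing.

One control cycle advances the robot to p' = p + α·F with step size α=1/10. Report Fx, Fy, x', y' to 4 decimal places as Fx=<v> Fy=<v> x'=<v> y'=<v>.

Fx=31.5000 Fy=-24.0000 x'=-2.8500 y'=2.6000

F_att = 3/2·(g−p) = 3/2·(15,-16) = (22.5000,-24.0000)
o1: d²=1 ≤ ρ²=50; F_rep = 9·(1,0)/1² = (9.0000,0.0000)
F = F_att + ΣF_rep = (31.5000,-24.0000)
p' = p + 1/10·F = (-2.8500,2.6000)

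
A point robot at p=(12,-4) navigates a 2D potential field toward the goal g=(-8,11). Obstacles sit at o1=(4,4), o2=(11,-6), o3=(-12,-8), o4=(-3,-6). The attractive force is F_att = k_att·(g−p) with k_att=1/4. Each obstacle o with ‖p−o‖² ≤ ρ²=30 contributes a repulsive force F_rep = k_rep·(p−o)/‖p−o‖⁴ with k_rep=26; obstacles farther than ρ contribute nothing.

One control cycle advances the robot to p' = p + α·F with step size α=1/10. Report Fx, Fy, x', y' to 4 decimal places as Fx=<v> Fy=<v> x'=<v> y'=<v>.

Fx=-3.9600 Fy=5.8300 x'=11.6040 y'=-3.4170

F_att = 1/4·(g−p) = 1/4·(-20,15) = (-5.0000,3.7500)
o1: d²=128 > ρ²=30 → inactive
o2: d²=5 ≤ ρ²=30; F_rep = 26·(1,2)/5² = (1.0400,2.0800)
o3: d²=592 > ρ²=30 → inactive
o4: d²=229 > ρ²=30 → inactive
F = F_att + ΣF_rep = (-3.9600,5.8300)
p' = p + 1/10·F = (11.6040,-3.4170)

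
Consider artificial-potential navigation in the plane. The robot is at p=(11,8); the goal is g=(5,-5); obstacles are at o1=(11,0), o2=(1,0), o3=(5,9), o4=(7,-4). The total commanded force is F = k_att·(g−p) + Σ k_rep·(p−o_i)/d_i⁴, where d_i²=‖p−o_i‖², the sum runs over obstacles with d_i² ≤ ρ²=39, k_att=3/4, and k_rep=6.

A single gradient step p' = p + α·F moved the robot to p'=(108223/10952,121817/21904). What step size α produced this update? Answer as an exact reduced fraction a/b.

α = 1/4

F_att = 3/4·(g−p) = 3/4·(-6,-13) = (-4.5000,-9.7500)
o1: d²=64 > ρ²=39 → inactive
o2: d²=164 > ρ²=39 → inactive
o3: d²=37 ≤ ρ²=39; F_rep = 6·(6,-1)/37² = (0.0263,-0.0044)
o4: d²=160 > ρ²=39 → inactive
F = F_att + ΣF_rep = (-4.4737,-9.7544)
Δp = p'−p = (-1.1184,-2.4386); α = Δx/Fx = (-12249/10952) / (-12249/2738) = 1/4
check: Δy/Fy = (-53415/21904) / (-53415/5476) = 1/4 ✓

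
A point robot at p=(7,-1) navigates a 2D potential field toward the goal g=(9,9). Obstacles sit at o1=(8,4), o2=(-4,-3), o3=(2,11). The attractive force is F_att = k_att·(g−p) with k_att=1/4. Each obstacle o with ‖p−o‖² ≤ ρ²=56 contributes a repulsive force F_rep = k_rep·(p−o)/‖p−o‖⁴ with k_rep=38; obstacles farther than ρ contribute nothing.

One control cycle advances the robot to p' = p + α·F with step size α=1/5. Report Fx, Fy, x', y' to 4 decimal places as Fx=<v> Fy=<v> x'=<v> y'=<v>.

F_att = 1/4·(g−p) = 1/4·(2,10) = (0.5000,2.5000)
o1: d²=26 ≤ ρ²=56; F_rep = 38·(-1,-5)/26² = (-0.0562,-0.2811)
o2: d²=125 > ρ²=56 → inactive
o3: d²=169 > ρ²=56 → inactive
F = F_att + ΣF_rep = (0.4438,2.2189)
p' = p + 1/5·F = (7.0888,-0.5562)

Fx=0.4438 Fy=2.2189 x'=7.0888 y'=-0.5562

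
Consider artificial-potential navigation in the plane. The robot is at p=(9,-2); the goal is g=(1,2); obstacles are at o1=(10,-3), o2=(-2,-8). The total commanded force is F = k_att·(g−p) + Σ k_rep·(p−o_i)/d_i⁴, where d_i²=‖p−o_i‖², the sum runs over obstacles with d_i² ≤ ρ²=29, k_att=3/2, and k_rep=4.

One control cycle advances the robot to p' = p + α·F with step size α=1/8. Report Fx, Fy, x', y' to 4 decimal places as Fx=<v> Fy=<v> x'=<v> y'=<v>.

Fx=-13.0000 Fy=7.0000 x'=7.3750 y'=-1.1250

F_att = 3/2·(g−p) = 3/2·(-8,4) = (-12.0000,6.0000)
o1: d²=2 ≤ ρ²=29; F_rep = 4·(-1,1)/2² = (-1.0000,1.0000)
o2: d²=157 > ρ²=29 → inactive
F = F_att + ΣF_rep = (-13.0000,7.0000)
p' = p + 1/8·F = (7.3750,-1.1250)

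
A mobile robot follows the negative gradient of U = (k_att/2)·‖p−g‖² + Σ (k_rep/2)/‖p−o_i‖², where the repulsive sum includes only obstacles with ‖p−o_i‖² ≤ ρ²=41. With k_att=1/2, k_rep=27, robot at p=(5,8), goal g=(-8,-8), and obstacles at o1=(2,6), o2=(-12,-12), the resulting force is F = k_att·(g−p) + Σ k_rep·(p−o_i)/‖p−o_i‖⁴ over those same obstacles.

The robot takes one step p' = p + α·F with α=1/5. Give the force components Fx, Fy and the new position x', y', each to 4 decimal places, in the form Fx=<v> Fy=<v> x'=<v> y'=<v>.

F_att = 1/2·(g−p) = 1/2·(-13,-16) = (-6.5000,-8.0000)
o1: d²=13 ≤ ρ²=41; F_rep = 27·(3,2)/13² = (0.4793,0.3195)
o2: d²=689 > ρ²=41 → inactive
F = F_att + ΣF_rep = (-6.0207,-7.6805)
p' = p + 1/5·F = (3.7959,6.4639)

Fx=-6.0207 Fy=-7.6805 x'=3.7959 y'=6.4639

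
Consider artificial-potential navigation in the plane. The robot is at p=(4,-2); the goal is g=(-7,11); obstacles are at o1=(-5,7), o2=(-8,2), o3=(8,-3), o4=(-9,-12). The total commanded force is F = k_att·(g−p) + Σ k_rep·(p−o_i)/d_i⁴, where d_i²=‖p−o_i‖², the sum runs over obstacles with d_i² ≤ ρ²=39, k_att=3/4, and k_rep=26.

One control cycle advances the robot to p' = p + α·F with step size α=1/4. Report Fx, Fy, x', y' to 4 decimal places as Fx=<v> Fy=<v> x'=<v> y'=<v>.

F_att = 3/4·(g−p) = 3/4·(-11,13) = (-8.2500,9.7500)
o1: d²=162 > ρ²=39 → inactive
o2: d²=160 > ρ²=39 → inactive
o3: d²=17 ≤ ρ²=39; F_rep = 26·(-4,1)/17² = (-0.3599,0.0900)
o4: d²=269 > ρ²=39 → inactive
F = F_att + ΣF_rep = (-8.6099,9.8400)
p' = p + 1/4·F = (1.8475,0.4600)

Fx=-8.6099 Fy=9.8400 x'=1.8475 y'=0.4600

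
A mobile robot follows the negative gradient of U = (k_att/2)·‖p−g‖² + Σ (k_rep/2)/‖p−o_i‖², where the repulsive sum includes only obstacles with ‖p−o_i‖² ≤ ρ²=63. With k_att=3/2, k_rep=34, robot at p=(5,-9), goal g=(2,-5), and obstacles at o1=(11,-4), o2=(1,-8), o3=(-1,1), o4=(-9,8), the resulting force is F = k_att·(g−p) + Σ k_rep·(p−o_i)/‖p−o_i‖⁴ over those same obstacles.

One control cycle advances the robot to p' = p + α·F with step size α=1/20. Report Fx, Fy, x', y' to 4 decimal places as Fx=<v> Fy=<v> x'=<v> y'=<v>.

Fx=-4.0842 Fy=5.8367 x'=4.7958 y'=-8.7082

F_att = 3/2·(g−p) = 3/2·(-3,4) = (-4.5000,6.0000)
o1: d²=61 ≤ ρ²=63; F_rep = 34·(-6,-5)/61² = (-0.0548,-0.0457)
o2: d²=17 ≤ ρ²=63; F_rep = 34·(4,-1)/17² = (0.4706,-0.1176)
o3: d²=136 > ρ²=63 → inactive
o4: d²=485 > ρ²=63 → inactive
F = F_att + ΣF_rep = (-4.0842,5.8367)
p' = p + 1/20·F = (4.7958,-8.7082)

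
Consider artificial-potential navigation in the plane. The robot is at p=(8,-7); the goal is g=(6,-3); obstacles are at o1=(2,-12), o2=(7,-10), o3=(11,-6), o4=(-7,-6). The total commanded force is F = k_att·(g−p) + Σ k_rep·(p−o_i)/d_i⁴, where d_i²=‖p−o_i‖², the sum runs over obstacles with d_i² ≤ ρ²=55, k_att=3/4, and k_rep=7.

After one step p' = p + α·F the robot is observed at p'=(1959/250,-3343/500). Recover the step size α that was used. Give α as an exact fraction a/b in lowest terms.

α = 1/10

F_att = 3/4·(g−p) = 3/4·(-2,4) = (-1.5000,3.0000)
o1: d²=61 > ρ²=55 → inactive
o2: d²=10 ≤ ρ²=55; F_rep = 7·(1,3)/10² = (0.0700,0.2100)
o3: d²=10 ≤ ρ²=55; F_rep = 7·(-3,-1)/10² = (-0.2100,-0.0700)
o4: d²=226 > ρ²=55 → inactive
F = F_att + ΣF_rep = (-1.6400,3.1400)
Δp = p'−p = (-0.1640,0.3140); α = Δx/Fx = (-41/250) / (-41/25) = 1/10
check: Δy/Fy = (157/500) / (157/50) = 1/10 ✓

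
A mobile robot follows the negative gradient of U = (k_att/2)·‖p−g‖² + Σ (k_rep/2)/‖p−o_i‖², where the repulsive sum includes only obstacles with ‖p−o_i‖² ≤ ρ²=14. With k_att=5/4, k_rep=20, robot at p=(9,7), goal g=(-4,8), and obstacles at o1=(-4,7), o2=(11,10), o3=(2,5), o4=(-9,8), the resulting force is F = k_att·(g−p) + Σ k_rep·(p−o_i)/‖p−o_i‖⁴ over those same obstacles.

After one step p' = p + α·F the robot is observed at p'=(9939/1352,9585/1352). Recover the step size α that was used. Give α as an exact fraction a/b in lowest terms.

α = 1/10

F_att = 5/4·(g−p) = 5/4·(-13,1) = (-16.2500,1.2500)
o1: d²=169 > ρ²=14 → inactive
o2: d²=13 ≤ ρ²=14; F_rep = 20·(-2,-3)/13² = (-0.2367,-0.3550)
o3: d²=53 > ρ²=14 → inactive
o4: d²=325 > ρ²=14 → inactive
F = F_att + ΣF_rep = (-16.4867,0.8950)
Δp = p'−p = (-1.6487,0.0895); α = Δx/Fx = (-2229/1352) / (-11145/676) = 1/10
check: Δy/Fy = (121/1352) / (605/676) = 1/10 ✓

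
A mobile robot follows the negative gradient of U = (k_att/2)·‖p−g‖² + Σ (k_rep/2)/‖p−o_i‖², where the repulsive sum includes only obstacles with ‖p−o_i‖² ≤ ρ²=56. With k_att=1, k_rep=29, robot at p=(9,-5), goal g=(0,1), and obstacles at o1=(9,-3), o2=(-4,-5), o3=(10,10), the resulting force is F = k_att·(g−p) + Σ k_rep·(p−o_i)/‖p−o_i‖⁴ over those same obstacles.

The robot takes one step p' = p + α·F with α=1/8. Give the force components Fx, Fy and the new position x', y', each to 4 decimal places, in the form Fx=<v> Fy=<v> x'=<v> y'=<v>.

Fx=-9.0000 Fy=2.3750 x'=7.8750 y'=-4.7031

F_att = 1·(g−p) = 1·(-9,6) = (-9.0000,6.0000)
o1: d²=4 ≤ ρ²=56; F_rep = 29·(0,-2)/4² = (0.0000,-3.6250)
o2: d²=169 > ρ²=56 → inactive
o3: d²=226 > ρ²=56 → inactive
F = F_att + ΣF_rep = (-9.0000,2.3750)
p' = p + 1/8·F = (7.8750,-4.7031)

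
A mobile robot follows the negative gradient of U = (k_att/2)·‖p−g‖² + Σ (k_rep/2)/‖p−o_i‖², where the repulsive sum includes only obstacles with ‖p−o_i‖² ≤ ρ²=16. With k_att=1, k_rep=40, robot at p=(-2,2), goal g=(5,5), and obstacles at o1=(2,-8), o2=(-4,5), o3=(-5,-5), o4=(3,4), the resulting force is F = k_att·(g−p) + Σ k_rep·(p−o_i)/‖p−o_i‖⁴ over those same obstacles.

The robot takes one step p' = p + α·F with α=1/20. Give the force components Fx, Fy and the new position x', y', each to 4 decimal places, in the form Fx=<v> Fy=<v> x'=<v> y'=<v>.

F_att = 1·(g−p) = 1·(7,3) = (7.0000,3.0000)
o1: d²=116 > ρ²=16 → inactive
o2: d²=13 ≤ ρ²=16; F_rep = 40·(2,-3)/13² = (0.4734,-0.7101)
o3: d²=58 > ρ²=16 → inactive
o4: d²=29 > ρ²=16 → inactive
F = F_att + ΣF_rep = (7.4734,2.2899)
p' = p + 1/20·F = (-1.6263,2.1145)

Fx=7.4734 Fy=2.2899 x'=-1.6263 y'=2.1145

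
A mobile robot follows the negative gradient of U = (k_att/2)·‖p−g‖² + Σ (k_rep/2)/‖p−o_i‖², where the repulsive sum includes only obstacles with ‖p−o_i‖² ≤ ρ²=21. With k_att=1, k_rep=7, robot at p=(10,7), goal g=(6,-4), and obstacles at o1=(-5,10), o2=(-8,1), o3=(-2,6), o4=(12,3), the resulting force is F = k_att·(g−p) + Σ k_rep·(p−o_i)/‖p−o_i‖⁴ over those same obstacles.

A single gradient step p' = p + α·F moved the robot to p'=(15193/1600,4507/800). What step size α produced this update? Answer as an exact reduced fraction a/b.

α = 1/8

F_att = 1·(g−p) = 1·(-4,-11) = (-4.0000,-11.0000)
o1: d²=234 > ρ²=21 → inactive
o2: d²=360 > ρ²=21 → inactive
o3: d²=145 > ρ²=21 → inactive
o4: d²=20 ≤ ρ²=21; F_rep = 7·(-2,4)/20² = (-0.0350,0.0700)
F = F_att + ΣF_rep = (-4.0350,-10.9300)
Δp = p'−p = (-0.5044,-1.3662); α = Δx/Fx = (-807/1600) / (-807/200) = 1/8
check: Δy/Fy = (-1093/800) / (-1093/100) = 1/8 ✓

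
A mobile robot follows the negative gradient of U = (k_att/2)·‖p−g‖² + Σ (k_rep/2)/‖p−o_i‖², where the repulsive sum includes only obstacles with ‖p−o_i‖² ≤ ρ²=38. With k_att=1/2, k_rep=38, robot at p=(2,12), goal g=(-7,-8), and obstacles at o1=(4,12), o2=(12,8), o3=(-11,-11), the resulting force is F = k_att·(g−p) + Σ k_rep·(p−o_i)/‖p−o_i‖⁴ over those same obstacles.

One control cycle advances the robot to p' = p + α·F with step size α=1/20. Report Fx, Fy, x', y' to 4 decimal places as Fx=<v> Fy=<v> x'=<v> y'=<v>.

Fx=-9.2500 Fy=-10.0000 x'=1.5375 y'=11.5000

F_att = 1/2·(g−p) = 1/2·(-9,-20) = (-4.5000,-10.0000)
o1: d²=4 ≤ ρ²=38; F_rep = 38·(-2,0)/4² = (-4.7500,0.0000)
o2: d²=116 > ρ²=38 → inactive
o3: d²=698 > ρ²=38 → inactive
F = F_att + ΣF_rep = (-9.2500,-10.0000)
p' = p + 1/20·F = (1.5375,11.5000)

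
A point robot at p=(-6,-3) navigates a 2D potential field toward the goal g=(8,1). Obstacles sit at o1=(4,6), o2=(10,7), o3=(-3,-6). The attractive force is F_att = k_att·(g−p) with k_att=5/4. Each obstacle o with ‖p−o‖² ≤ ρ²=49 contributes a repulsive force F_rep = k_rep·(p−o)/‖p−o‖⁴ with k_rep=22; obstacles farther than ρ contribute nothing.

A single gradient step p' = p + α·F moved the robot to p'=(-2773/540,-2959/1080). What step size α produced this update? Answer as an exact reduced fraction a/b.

α = 1/20

F_att = 5/4·(g−p) = 5/4·(14,4) = (17.5000,5.0000)
o1: d²=181 > ρ²=49 → inactive
o2: d²=356 > ρ²=49 → inactive
o3: d²=18 ≤ ρ²=49; F_rep = 22·(-3,3)/18² = (-0.2037,0.2037)
F = F_att + ΣF_rep = (17.2963,5.2037)
Δp = p'−p = (0.8648,0.2602); α = Δx/Fx = (467/540) / (467/27) = 1/20
check: Δy/Fy = (281/1080) / (281/54) = 1/20 ✓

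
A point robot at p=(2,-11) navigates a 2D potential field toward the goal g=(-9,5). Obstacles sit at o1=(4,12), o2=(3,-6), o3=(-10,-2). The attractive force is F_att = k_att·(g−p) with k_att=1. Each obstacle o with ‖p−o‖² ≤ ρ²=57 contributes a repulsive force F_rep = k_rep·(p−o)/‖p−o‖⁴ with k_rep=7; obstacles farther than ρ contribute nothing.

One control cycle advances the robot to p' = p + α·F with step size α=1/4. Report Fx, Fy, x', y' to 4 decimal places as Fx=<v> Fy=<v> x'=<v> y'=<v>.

F_att = 1·(g−p) = 1·(-11,16) = (-11.0000,16.0000)
o1: d²=533 > ρ²=57 → inactive
o2: d²=26 ≤ ρ²=57; F_rep = 7·(-1,-5)/26² = (-0.0104,-0.0518)
o3: d²=225 > ρ²=57 → inactive
F = F_att + ΣF_rep = (-11.0104,15.9482)
p' = p + 1/4·F = (-0.7526,-7.0129)

Fx=-11.0104 Fy=15.9482 x'=-0.7526 y'=-7.0129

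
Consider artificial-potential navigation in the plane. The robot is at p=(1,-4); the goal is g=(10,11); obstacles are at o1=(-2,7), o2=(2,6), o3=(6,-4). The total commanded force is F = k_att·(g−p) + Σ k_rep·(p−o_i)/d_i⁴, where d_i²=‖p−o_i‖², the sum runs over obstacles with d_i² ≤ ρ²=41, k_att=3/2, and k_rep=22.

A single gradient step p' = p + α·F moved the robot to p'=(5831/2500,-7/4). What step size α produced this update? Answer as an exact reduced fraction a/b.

F_att = 3/2·(g−p) = 3/2·(9,15) = (13.5000,22.5000)
o1: d²=130 > ρ²=41 → inactive
o2: d²=101 > ρ²=41 → inactive
o3: d²=25 ≤ ρ²=41; F_rep = 22·(-5,0)/25² = (-0.1760,0.0000)
F = F_att + ΣF_rep = (13.3240,22.5000)
Δp = p'−p = (1.3324,2.2500); α = Δx/Fx = (3331/2500) / (3331/250) = 1/10
check: Δy/Fy = (9/4) / (45/2) = 1/10 ✓

α = 1/10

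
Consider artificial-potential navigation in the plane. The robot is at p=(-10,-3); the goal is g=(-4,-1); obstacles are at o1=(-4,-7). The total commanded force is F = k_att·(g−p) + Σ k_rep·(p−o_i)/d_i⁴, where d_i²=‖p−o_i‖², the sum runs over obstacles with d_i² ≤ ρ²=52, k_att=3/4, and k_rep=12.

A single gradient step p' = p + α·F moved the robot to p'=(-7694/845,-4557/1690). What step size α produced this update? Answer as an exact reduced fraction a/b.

F_att = 3/4·(g−p) = 3/4·(6,2) = (4.5000,1.5000)
o1: d²=52 ≤ ρ²=52; F_rep = 12·(-6,4)/52² = (-0.0266,0.0178)
F = F_att + ΣF_rep = (4.4734,1.5178)
Δp = p'−p = (0.8947,0.3036); α = Δx/Fx = (756/845) / (756/169) = 1/5
check: Δy/Fy = (513/1690) / (513/338) = 1/5 ✓

α = 1/5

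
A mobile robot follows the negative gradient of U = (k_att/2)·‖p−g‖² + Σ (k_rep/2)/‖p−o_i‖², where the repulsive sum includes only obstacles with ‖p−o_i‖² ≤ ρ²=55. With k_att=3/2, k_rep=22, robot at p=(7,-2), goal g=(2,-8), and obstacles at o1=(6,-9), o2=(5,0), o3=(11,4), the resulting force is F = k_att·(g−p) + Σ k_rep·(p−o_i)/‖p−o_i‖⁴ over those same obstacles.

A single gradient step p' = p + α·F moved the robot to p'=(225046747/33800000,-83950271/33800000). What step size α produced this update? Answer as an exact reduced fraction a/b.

F_att = 3/2·(g−p) = 3/2·(-5,-6) = (-7.5000,-9.0000)
o1: d²=50 ≤ ρ²=55; F_rep = 22·(1,7)/50² = (0.0088,0.0616)
o2: d²=8 ≤ ρ²=55; F_rep = 22·(2,-2)/8² = (0.6875,-0.6875)
o3: d²=52 ≤ ρ²=55; F_rep = 22·(-4,-6)/52² = (-0.0325,-0.0488)
F = F_att + ΣF_rep = (-6.8362,-9.6747)
Δp = p'−p = (-0.3418,-0.4837); α = Δx/Fx = (-11553253/33800000) / (-11553253/1690000) = 1/20
check: Δy/Fy = (-16350271/33800000) / (-16350271/1690000) = 1/20 ✓

α = 1/20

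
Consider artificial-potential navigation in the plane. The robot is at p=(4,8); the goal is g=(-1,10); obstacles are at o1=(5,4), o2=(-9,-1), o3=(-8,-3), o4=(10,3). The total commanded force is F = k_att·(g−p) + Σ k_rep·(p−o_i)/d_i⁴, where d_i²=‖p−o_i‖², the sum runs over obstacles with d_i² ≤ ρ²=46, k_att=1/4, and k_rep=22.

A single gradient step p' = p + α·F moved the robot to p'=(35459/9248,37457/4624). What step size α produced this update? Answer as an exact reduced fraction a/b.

F_att = 1/4·(g−p) = 1/4·(-5,2) = (-1.2500,0.5000)
o1: d²=17 ≤ ρ²=46; F_rep = 22·(-1,4)/17² = (-0.0761,0.3045)
o2: d²=250 > ρ²=46 → inactive
o3: d²=265 > ρ²=46 → inactive
o4: d²=61 > ρ²=46 → inactive
F = F_att + ΣF_rep = (-1.3261,0.8045)
Δp = p'−p = (-0.1658,0.1006); α = Δx/Fx = (-1533/9248) / (-1533/1156) = 1/8
check: Δy/Fy = (465/4624) / (465/578) = 1/8 ✓

α = 1/8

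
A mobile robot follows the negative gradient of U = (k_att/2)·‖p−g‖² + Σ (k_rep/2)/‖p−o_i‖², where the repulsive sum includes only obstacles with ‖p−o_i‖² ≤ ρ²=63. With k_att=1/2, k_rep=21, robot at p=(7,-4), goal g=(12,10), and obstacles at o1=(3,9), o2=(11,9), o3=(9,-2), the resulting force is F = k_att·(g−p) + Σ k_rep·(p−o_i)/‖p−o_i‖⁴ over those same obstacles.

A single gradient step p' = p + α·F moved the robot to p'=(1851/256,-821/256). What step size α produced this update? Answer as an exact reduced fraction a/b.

α = 1/8

F_att = 1/2·(g−p) = 1/2·(5,14) = (2.5000,7.0000)
o1: d²=185 > ρ²=63 → inactive
o2: d²=185 > ρ²=63 → inactive
o3: d²=8 ≤ ρ²=63; F_rep = 21·(-2,-2)/8² = (-0.6562,-0.6562)
F = F_att + ΣF_rep = (1.8438,6.3438)
Δp = p'−p = (0.2305,0.7930); α = Δx/Fx = (59/256) / (59/32) = 1/8
check: Δy/Fy = (203/256) / (203/32) = 1/8 ✓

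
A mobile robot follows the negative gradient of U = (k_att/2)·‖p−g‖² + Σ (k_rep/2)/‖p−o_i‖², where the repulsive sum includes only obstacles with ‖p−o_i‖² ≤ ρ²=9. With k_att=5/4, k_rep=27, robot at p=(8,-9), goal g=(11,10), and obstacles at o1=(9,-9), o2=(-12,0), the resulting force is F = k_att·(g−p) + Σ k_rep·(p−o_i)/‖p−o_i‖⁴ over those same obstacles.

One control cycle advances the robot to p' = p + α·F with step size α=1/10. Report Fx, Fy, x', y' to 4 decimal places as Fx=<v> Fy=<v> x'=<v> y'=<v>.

Fx=-23.2500 Fy=23.7500 x'=5.6750 y'=-6.6250

F_att = 5/4·(g−p) = 5/4·(3,19) = (3.7500,23.7500)
o1: d²=1 ≤ ρ²=9; F_rep = 27·(-1,0)/1² = (-27.0000,0.0000)
o2: d²=481 > ρ²=9 → inactive
F = F_att + ΣF_rep = (-23.2500,23.7500)
p' = p + 1/10·F = (5.6750,-6.6250)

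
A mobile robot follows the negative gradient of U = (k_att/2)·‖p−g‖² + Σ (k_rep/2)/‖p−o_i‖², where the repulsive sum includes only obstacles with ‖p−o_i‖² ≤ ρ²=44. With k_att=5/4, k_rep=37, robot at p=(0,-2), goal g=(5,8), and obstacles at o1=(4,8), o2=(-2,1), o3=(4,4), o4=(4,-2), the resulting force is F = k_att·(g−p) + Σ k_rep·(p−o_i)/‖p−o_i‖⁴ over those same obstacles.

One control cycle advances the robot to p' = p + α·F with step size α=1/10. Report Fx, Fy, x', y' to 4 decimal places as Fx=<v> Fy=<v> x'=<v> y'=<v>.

F_att = 5/4·(g−p) = 5/4·(5,10) = (6.2500,12.5000)
o1: d²=116 > ρ²=44 → inactive
o2: d²=13 ≤ ρ²=44; F_rep = 37·(2,-3)/13² = (0.4379,-0.6568)
o3: d²=52 > ρ²=44 → inactive
o4: d²=16 ≤ ρ²=44; F_rep = 37·(-4,0)/16² = (-0.5781,0.0000)
F = F_att + ΣF_rep = (6.1097,11.8432)
p' = p + 1/10·F = (0.6110,-0.8157)

Fx=6.1097 Fy=11.8432 x'=0.6110 y'=-0.8157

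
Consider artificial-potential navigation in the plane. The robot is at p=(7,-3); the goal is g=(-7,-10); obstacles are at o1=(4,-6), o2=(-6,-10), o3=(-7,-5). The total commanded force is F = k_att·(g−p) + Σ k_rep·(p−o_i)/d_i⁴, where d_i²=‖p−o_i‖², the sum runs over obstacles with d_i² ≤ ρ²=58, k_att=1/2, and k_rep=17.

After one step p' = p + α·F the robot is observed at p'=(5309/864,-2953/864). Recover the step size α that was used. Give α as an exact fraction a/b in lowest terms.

F_att = 1/2·(g−p) = 1/2·(-14,-7) = (-7.0000,-3.5000)
o1: d²=18 ≤ ρ²=58; F_rep = 17·(3,3)/18² = (0.1574,0.1574)
o2: d²=218 > ρ²=58 → inactive
o3: d²=200 > ρ²=58 → inactive
F = F_att + ΣF_rep = (-6.8426,-3.3426)
Δp = p'−p = (-0.8553,-0.4178); α = Δx/Fx = (-739/864) / (-739/108) = 1/8
check: Δy/Fy = (-361/864) / (-361/108) = 1/8 ✓

α = 1/8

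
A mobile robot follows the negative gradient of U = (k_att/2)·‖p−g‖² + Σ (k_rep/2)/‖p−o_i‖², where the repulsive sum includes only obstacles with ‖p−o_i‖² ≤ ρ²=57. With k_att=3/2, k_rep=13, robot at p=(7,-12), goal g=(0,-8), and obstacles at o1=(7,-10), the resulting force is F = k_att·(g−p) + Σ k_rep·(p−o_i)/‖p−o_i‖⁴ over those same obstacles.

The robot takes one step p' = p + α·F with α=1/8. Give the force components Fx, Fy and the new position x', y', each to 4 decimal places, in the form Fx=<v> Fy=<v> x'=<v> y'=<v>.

F_att = 3/2·(g−p) = 3/2·(-7,4) = (-10.5000,6.0000)
o1: d²=4 ≤ ρ²=57; F_rep = 13·(0,-2)/4² = (0.0000,-1.6250)
F = F_att + ΣF_rep = (-10.5000,4.3750)
p' = p + 1/8·F = (5.6875,-11.4531)

Fx=-10.5000 Fy=4.3750 x'=5.6875 y'=-11.4531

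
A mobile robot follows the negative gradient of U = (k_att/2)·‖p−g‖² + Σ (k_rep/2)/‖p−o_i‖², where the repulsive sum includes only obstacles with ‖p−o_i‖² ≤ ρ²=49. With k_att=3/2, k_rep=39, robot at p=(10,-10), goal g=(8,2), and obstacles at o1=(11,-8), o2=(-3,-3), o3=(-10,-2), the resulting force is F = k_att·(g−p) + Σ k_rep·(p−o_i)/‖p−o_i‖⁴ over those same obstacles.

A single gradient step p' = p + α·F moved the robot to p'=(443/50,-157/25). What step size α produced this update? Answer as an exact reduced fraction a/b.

F_att = 3/2·(g−p) = 3/2·(-2,12) = (-3.0000,18.0000)
o1: d²=5 ≤ ρ²=49; F_rep = 39·(-1,-2)/5² = (-1.5600,-3.1200)
o2: d²=218 > ρ²=49 → inactive
o3: d²=464 > ρ²=49 → inactive
F = F_att + ΣF_rep = (-4.5600,14.8800)
Δp = p'−p = (-1.1400,3.7200); α = Δx/Fx = (-57/50) / (-114/25) = 1/4
check: Δy/Fy = (93/25) / (372/25) = 1/4 ✓

α = 1/4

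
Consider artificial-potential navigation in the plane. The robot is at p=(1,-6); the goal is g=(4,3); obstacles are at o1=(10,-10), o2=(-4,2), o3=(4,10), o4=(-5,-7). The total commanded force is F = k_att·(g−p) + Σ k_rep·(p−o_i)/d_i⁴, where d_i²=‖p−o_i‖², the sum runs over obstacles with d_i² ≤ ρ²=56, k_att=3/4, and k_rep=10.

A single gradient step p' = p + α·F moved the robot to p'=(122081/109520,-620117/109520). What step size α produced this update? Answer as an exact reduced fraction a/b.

F_att = 3/4·(g−p) = 3/4·(3,9) = (2.2500,6.7500)
o1: d²=97 > ρ²=56 → inactive
o2: d²=89 > ρ²=56 → inactive
o3: d²=265 > ρ²=56 → inactive
o4: d²=37 ≤ ρ²=56; F_rep = 10·(6,1)/37² = (0.0438,0.0073)
F = F_att + ΣF_rep = (2.2938,6.7573)
Δp = p'−p = (0.1147,0.3379); α = Δx/Fx = (12561/109520) / (12561/5476) = 1/20
check: Δy/Fy = (37003/109520) / (37003/5476) = 1/20 ✓

α = 1/20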